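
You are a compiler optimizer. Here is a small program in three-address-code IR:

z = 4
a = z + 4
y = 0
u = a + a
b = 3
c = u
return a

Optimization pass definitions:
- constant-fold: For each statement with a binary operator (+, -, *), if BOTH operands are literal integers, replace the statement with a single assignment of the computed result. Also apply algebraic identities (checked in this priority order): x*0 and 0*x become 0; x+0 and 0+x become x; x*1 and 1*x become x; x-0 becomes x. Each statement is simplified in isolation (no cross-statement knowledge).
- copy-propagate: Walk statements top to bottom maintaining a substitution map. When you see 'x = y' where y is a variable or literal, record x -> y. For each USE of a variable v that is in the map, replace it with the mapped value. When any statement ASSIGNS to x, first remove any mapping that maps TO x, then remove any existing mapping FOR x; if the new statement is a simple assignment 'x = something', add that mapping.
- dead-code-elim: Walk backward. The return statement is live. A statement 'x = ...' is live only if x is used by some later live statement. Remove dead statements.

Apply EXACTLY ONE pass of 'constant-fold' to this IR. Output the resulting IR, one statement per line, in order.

Answer: z = 4
a = z + 4
y = 0
u = a + a
b = 3
c = u
return a

Derivation:
Applying constant-fold statement-by-statement:
  [1] z = 4  (unchanged)
  [2] a = z + 4  (unchanged)
  [3] y = 0  (unchanged)
  [4] u = a + a  (unchanged)
  [5] b = 3  (unchanged)
  [6] c = u  (unchanged)
  [7] return a  (unchanged)
Result (7 stmts):
  z = 4
  a = z + 4
  y = 0
  u = a + a
  b = 3
  c = u
  return a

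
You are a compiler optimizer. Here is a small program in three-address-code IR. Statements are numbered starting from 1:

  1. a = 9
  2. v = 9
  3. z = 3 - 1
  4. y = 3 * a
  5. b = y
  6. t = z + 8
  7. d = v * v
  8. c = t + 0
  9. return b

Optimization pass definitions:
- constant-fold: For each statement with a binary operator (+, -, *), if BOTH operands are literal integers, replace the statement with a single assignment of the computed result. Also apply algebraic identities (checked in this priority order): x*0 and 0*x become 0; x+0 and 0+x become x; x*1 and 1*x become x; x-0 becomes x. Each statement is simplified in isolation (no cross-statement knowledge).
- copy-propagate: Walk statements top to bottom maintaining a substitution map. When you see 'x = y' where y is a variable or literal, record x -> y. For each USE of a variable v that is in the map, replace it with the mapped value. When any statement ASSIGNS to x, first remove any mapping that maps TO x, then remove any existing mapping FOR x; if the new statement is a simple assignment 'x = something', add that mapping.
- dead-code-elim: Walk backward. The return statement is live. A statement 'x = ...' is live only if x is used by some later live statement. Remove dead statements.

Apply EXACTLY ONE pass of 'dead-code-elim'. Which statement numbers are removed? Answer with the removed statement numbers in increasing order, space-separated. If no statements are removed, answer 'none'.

Backward liveness scan:
Stmt 1 'a = 9': KEEP (a is live); live-in = []
Stmt 2 'v = 9': DEAD (v not in live set ['a'])
Stmt 3 'z = 3 - 1': DEAD (z not in live set ['a'])
Stmt 4 'y = 3 * a': KEEP (y is live); live-in = ['a']
Stmt 5 'b = y': KEEP (b is live); live-in = ['y']
Stmt 6 't = z + 8': DEAD (t not in live set ['b'])
Stmt 7 'd = v * v': DEAD (d not in live set ['b'])
Stmt 8 'c = t + 0': DEAD (c not in live set ['b'])
Stmt 9 'return b': KEEP (return); live-in = ['b']
Removed statement numbers: [2, 3, 6, 7, 8]
Surviving IR:
  a = 9
  y = 3 * a
  b = y
  return b

Answer: 2 3 6 7 8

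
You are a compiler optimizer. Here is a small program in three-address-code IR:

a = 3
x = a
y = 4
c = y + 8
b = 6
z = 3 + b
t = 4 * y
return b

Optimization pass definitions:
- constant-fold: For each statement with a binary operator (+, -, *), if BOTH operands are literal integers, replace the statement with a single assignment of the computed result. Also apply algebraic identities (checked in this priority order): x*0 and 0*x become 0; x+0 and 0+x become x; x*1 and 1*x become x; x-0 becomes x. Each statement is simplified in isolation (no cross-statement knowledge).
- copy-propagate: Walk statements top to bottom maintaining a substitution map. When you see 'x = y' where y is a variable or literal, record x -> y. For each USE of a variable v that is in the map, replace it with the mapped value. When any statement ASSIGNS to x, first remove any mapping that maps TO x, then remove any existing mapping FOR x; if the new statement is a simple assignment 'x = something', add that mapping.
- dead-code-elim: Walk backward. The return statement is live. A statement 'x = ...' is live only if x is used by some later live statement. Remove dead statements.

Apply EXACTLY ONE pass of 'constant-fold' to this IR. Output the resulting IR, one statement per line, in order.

Applying constant-fold statement-by-statement:
  [1] a = 3  (unchanged)
  [2] x = a  (unchanged)
  [3] y = 4  (unchanged)
  [4] c = y + 8  (unchanged)
  [5] b = 6  (unchanged)
  [6] z = 3 + b  (unchanged)
  [7] t = 4 * y  (unchanged)
  [8] return b  (unchanged)
Result (8 stmts):
  a = 3
  x = a
  y = 4
  c = y + 8
  b = 6
  z = 3 + b
  t = 4 * y
  return b

Answer: a = 3
x = a
y = 4
c = y + 8
b = 6
z = 3 + b
t = 4 * y
return b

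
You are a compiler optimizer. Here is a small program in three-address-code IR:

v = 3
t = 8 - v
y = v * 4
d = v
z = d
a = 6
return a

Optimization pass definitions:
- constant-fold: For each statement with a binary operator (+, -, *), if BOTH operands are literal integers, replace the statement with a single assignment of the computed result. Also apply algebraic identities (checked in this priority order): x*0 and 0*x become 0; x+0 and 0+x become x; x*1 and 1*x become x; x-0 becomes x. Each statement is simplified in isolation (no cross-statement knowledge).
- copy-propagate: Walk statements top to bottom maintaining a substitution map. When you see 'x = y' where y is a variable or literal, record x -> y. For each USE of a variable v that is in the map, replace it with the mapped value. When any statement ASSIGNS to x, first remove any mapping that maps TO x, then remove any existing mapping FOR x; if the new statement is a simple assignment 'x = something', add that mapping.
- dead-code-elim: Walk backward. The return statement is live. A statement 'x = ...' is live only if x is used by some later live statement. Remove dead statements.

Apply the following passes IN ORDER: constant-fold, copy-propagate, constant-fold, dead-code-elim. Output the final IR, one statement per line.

Initial IR:
  v = 3
  t = 8 - v
  y = v * 4
  d = v
  z = d
  a = 6
  return a
After constant-fold (7 stmts):
  v = 3
  t = 8 - v
  y = v * 4
  d = v
  z = d
  a = 6
  return a
After copy-propagate (7 stmts):
  v = 3
  t = 8 - 3
  y = 3 * 4
  d = 3
  z = 3
  a = 6
  return 6
After constant-fold (7 stmts):
  v = 3
  t = 5
  y = 12
  d = 3
  z = 3
  a = 6
  return 6
After dead-code-elim (1 stmts):
  return 6

Answer: return 6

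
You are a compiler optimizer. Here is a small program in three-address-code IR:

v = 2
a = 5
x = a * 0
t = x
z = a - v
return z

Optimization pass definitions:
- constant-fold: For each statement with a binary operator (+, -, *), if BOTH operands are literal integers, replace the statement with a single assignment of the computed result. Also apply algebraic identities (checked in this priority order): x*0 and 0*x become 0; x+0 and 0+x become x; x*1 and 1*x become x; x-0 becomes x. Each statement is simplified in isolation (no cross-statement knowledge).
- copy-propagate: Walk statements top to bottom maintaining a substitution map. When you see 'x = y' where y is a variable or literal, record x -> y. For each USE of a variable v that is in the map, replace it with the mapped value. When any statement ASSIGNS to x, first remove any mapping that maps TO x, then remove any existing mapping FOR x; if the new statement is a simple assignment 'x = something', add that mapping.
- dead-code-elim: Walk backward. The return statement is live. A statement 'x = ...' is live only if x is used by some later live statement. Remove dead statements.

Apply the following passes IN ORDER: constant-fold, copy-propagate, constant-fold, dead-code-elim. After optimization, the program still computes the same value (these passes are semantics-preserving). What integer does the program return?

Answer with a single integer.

Answer: 3

Derivation:
Initial IR:
  v = 2
  a = 5
  x = a * 0
  t = x
  z = a - v
  return z
After constant-fold (6 stmts):
  v = 2
  a = 5
  x = 0
  t = x
  z = a - v
  return z
After copy-propagate (6 stmts):
  v = 2
  a = 5
  x = 0
  t = 0
  z = 5 - 2
  return z
After constant-fold (6 stmts):
  v = 2
  a = 5
  x = 0
  t = 0
  z = 3
  return z
After dead-code-elim (2 stmts):
  z = 3
  return z
Evaluate:
  v = 2  =>  v = 2
  a = 5  =>  a = 5
  x = a * 0  =>  x = 0
  t = x  =>  t = 0
  z = a - v  =>  z = 3
  return z = 3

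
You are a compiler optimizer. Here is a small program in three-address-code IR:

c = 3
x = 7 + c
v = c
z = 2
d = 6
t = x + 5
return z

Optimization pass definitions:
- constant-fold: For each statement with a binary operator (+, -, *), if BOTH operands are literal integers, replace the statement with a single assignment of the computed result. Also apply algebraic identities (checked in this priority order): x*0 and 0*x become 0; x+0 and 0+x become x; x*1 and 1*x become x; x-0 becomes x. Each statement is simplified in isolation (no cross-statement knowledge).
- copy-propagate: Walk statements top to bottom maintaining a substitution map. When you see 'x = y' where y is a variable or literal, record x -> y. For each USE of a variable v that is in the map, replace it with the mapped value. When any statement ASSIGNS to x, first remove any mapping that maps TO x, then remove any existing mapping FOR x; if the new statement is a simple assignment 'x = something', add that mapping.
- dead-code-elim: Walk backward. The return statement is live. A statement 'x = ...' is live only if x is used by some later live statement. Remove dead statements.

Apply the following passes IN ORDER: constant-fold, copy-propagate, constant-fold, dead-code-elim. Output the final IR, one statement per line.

Initial IR:
  c = 3
  x = 7 + c
  v = c
  z = 2
  d = 6
  t = x + 5
  return z
After constant-fold (7 stmts):
  c = 3
  x = 7 + c
  v = c
  z = 2
  d = 6
  t = x + 5
  return z
After copy-propagate (7 stmts):
  c = 3
  x = 7 + 3
  v = 3
  z = 2
  d = 6
  t = x + 5
  return 2
After constant-fold (7 stmts):
  c = 3
  x = 10
  v = 3
  z = 2
  d = 6
  t = x + 5
  return 2
After dead-code-elim (1 stmts):
  return 2

Answer: return 2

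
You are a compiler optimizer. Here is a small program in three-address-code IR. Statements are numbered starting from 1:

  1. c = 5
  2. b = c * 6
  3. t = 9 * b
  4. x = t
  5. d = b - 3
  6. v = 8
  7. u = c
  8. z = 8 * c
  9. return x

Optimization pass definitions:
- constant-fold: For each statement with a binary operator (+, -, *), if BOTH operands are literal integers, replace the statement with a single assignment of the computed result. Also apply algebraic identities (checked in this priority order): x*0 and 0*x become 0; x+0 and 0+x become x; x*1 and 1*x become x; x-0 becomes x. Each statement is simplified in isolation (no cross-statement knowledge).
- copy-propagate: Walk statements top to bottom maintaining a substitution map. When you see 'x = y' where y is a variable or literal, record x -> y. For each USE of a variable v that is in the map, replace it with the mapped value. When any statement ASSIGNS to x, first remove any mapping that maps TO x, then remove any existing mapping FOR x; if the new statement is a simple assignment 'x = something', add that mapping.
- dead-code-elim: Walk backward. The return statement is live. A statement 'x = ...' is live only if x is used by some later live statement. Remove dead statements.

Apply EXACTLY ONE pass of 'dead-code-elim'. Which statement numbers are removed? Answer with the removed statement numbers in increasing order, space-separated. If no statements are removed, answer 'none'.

Answer: 5 6 7 8

Derivation:
Backward liveness scan:
Stmt 1 'c = 5': KEEP (c is live); live-in = []
Stmt 2 'b = c * 6': KEEP (b is live); live-in = ['c']
Stmt 3 't = 9 * b': KEEP (t is live); live-in = ['b']
Stmt 4 'x = t': KEEP (x is live); live-in = ['t']
Stmt 5 'd = b - 3': DEAD (d not in live set ['x'])
Stmt 6 'v = 8': DEAD (v not in live set ['x'])
Stmt 7 'u = c': DEAD (u not in live set ['x'])
Stmt 8 'z = 8 * c': DEAD (z not in live set ['x'])
Stmt 9 'return x': KEEP (return); live-in = ['x']
Removed statement numbers: [5, 6, 7, 8]
Surviving IR:
  c = 5
  b = c * 6
  t = 9 * b
  x = t
  return x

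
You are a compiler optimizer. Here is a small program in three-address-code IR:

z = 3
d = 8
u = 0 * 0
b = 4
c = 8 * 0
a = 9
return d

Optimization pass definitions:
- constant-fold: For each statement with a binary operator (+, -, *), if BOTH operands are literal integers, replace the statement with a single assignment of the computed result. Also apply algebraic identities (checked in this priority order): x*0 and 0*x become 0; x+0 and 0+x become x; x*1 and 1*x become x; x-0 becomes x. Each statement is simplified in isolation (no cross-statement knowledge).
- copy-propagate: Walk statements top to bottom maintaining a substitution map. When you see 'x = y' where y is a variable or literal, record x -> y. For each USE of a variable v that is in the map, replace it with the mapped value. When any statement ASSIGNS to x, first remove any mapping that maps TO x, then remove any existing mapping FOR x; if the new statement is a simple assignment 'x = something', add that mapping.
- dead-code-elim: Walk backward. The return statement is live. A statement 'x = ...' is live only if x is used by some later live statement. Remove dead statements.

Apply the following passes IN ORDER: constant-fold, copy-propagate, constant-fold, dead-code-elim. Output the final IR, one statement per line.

Answer: return 8

Derivation:
Initial IR:
  z = 3
  d = 8
  u = 0 * 0
  b = 4
  c = 8 * 0
  a = 9
  return d
After constant-fold (7 stmts):
  z = 3
  d = 8
  u = 0
  b = 4
  c = 0
  a = 9
  return d
After copy-propagate (7 stmts):
  z = 3
  d = 8
  u = 0
  b = 4
  c = 0
  a = 9
  return 8
After constant-fold (7 stmts):
  z = 3
  d = 8
  u = 0
  b = 4
  c = 0
  a = 9
  return 8
After dead-code-elim (1 stmts):
  return 8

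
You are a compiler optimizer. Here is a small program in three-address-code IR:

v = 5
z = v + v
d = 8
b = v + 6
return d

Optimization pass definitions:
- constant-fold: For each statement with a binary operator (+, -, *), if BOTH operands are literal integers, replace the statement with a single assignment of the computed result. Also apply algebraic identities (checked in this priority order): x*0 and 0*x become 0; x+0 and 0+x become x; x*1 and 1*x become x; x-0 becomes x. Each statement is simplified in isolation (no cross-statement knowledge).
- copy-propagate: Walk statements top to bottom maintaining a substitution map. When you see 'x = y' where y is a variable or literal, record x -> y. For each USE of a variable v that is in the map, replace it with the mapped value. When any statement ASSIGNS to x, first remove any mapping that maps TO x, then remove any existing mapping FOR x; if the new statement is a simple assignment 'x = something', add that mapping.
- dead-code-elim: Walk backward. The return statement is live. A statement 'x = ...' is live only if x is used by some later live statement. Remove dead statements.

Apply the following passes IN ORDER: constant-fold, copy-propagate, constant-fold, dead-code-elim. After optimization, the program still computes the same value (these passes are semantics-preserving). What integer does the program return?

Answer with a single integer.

Answer: 8

Derivation:
Initial IR:
  v = 5
  z = v + v
  d = 8
  b = v + 6
  return d
After constant-fold (5 stmts):
  v = 5
  z = v + v
  d = 8
  b = v + 6
  return d
After copy-propagate (5 stmts):
  v = 5
  z = 5 + 5
  d = 8
  b = 5 + 6
  return 8
After constant-fold (5 stmts):
  v = 5
  z = 10
  d = 8
  b = 11
  return 8
After dead-code-elim (1 stmts):
  return 8
Evaluate:
  v = 5  =>  v = 5
  z = v + v  =>  z = 10
  d = 8  =>  d = 8
  b = v + 6  =>  b = 11
  return d = 8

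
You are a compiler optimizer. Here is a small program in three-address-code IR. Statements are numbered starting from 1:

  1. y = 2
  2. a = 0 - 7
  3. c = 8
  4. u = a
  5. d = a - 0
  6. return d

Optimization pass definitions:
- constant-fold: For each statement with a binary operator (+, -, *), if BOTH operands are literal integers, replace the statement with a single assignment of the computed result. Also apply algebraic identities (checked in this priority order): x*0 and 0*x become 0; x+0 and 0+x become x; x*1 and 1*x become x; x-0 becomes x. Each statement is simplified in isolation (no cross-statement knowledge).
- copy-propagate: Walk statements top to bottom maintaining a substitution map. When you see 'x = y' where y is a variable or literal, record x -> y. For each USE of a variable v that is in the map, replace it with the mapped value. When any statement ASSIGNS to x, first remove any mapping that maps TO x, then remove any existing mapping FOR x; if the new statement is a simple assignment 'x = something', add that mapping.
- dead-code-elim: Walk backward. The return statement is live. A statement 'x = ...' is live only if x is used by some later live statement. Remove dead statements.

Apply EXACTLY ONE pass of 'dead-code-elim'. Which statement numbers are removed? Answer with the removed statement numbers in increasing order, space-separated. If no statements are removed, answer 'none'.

Backward liveness scan:
Stmt 1 'y = 2': DEAD (y not in live set [])
Stmt 2 'a = 0 - 7': KEEP (a is live); live-in = []
Stmt 3 'c = 8': DEAD (c not in live set ['a'])
Stmt 4 'u = a': DEAD (u not in live set ['a'])
Stmt 5 'd = a - 0': KEEP (d is live); live-in = ['a']
Stmt 6 'return d': KEEP (return); live-in = ['d']
Removed statement numbers: [1, 3, 4]
Surviving IR:
  a = 0 - 7
  d = a - 0
  return d

Answer: 1 3 4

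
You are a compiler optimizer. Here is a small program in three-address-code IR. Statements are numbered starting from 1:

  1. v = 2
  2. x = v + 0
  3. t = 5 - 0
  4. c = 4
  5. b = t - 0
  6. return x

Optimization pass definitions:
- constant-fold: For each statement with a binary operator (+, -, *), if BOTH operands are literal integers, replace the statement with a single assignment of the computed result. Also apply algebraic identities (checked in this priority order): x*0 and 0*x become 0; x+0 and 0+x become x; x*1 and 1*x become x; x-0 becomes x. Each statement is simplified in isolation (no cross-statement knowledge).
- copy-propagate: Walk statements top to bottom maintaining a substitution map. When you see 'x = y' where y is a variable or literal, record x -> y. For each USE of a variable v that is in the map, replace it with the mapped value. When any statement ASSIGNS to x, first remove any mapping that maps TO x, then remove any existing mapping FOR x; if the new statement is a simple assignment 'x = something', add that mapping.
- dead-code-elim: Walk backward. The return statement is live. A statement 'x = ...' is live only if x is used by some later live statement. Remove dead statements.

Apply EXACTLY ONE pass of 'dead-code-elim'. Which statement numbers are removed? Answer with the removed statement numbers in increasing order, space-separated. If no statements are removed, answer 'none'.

Backward liveness scan:
Stmt 1 'v = 2': KEEP (v is live); live-in = []
Stmt 2 'x = v + 0': KEEP (x is live); live-in = ['v']
Stmt 3 't = 5 - 0': DEAD (t not in live set ['x'])
Stmt 4 'c = 4': DEAD (c not in live set ['x'])
Stmt 5 'b = t - 0': DEAD (b not in live set ['x'])
Stmt 6 'return x': KEEP (return); live-in = ['x']
Removed statement numbers: [3, 4, 5]
Surviving IR:
  v = 2
  x = v + 0
  return x

Answer: 3 4 5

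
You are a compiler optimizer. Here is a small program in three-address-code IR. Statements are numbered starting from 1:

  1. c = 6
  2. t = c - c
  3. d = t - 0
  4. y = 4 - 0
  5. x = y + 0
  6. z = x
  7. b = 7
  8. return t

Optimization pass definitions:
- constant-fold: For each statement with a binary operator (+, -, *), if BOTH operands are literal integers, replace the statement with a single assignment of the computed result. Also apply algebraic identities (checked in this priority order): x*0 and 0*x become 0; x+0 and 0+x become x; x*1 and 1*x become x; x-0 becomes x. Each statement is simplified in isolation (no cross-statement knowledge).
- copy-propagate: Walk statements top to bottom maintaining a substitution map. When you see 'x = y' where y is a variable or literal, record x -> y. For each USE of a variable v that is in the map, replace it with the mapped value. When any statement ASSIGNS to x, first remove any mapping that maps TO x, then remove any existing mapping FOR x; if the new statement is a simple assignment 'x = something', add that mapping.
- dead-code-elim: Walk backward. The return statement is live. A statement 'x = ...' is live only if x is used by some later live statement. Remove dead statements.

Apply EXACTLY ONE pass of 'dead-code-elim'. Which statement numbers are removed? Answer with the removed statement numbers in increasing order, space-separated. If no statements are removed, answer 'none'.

Backward liveness scan:
Stmt 1 'c = 6': KEEP (c is live); live-in = []
Stmt 2 't = c - c': KEEP (t is live); live-in = ['c']
Stmt 3 'd = t - 0': DEAD (d not in live set ['t'])
Stmt 4 'y = 4 - 0': DEAD (y not in live set ['t'])
Stmt 5 'x = y + 0': DEAD (x not in live set ['t'])
Stmt 6 'z = x': DEAD (z not in live set ['t'])
Stmt 7 'b = 7': DEAD (b not in live set ['t'])
Stmt 8 'return t': KEEP (return); live-in = ['t']
Removed statement numbers: [3, 4, 5, 6, 7]
Surviving IR:
  c = 6
  t = c - c
  return t

Answer: 3 4 5 6 7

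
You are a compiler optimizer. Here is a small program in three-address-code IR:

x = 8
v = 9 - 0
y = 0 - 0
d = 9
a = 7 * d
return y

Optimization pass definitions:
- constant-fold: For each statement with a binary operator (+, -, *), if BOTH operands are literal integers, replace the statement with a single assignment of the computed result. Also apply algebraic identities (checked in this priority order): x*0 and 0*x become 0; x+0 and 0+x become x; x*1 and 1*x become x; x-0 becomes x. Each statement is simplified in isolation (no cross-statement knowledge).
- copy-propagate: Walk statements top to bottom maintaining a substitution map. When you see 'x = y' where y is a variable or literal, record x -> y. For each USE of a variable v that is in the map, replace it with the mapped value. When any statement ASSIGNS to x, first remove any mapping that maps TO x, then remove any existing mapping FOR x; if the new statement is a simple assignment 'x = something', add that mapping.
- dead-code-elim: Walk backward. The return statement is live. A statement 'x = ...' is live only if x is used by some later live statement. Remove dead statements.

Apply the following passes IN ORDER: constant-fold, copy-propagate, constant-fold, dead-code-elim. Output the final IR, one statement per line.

Initial IR:
  x = 8
  v = 9 - 0
  y = 0 - 0
  d = 9
  a = 7 * d
  return y
After constant-fold (6 stmts):
  x = 8
  v = 9
  y = 0
  d = 9
  a = 7 * d
  return y
After copy-propagate (6 stmts):
  x = 8
  v = 9
  y = 0
  d = 9
  a = 7 * 9
  return 0
After constant-fold (6 stmts):
  x = 8
  v = 9
  y = 0
  d = 9
  a = 63
  return 0
After dead-code-elim (1 stmts):
  return 0

Answer: return 0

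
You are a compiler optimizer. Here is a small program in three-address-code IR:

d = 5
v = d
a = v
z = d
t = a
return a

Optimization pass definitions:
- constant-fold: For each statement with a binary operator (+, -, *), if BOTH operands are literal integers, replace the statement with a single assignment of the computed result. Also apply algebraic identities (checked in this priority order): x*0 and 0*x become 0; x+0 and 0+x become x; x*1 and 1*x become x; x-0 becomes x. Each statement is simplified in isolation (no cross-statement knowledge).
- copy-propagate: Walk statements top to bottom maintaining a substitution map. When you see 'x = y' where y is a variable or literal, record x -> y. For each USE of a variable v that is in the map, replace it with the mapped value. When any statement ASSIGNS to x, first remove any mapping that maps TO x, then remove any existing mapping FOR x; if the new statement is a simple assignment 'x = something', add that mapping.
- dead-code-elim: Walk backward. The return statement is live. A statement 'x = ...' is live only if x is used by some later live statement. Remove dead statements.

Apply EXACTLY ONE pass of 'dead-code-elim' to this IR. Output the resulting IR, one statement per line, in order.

Applying dead-code-elim statement-by-statement:
  [6] return a  -> KEEP (return); live=['a']
  [5] t = a  -> DEAD (t not live)
  [4] z = d  -> DEAD (z not live)
  [3] a = v  -> KEEP; live=['v']
  [2] v = d  -> KEEP; live=['d']
  [1] d = 5  -> KEEP; live=[]
Result (4 stmts):
  d = 5
  v = d
  a = v
  return a

Answer: d = 5
v = d
a = v
return a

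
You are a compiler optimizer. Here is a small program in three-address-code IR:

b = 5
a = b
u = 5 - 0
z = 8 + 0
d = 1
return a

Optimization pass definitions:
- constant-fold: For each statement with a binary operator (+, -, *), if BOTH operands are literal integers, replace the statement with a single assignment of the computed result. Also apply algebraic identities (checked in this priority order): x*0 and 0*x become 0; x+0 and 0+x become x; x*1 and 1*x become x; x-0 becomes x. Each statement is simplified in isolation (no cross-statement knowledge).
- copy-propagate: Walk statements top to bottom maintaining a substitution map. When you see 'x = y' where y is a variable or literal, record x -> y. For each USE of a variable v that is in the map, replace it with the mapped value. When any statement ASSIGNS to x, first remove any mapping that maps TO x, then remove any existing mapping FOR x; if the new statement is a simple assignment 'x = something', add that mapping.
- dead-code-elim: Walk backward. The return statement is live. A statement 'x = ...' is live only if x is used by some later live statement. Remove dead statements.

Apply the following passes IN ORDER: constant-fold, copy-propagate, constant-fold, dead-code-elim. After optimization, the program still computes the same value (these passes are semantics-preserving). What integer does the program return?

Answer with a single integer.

Answer: 5

Derivation:
Initial IR:
  b = 5
  a = b
  u = 5 - 0
  z = 8 + 0
  d = 1
  return a
After constant-fold (6 stmts):
  b = 5
  a = b
  u = 5
  z = 8
  d = 1
  return a
After copy-propagate (6 stmts):
  b = 5
  a = 5
  u = 5
  z = 8
  d = 1
  return 5
After constant-fold (6 stmts):
  b = 5
  a = 5
  u = 5
  z = 8
  d = 1
  return 5
After dead-code-elim (1 stmts):
  return 5
Evaluate:
  b = 5  =>  b = 5
  a = b  =>  a = 5
  u = 5 - 0  =>  u = 5
  z = 8 + 0  =>  z = 8
  d = 1  =>  d = 1
  return a = 5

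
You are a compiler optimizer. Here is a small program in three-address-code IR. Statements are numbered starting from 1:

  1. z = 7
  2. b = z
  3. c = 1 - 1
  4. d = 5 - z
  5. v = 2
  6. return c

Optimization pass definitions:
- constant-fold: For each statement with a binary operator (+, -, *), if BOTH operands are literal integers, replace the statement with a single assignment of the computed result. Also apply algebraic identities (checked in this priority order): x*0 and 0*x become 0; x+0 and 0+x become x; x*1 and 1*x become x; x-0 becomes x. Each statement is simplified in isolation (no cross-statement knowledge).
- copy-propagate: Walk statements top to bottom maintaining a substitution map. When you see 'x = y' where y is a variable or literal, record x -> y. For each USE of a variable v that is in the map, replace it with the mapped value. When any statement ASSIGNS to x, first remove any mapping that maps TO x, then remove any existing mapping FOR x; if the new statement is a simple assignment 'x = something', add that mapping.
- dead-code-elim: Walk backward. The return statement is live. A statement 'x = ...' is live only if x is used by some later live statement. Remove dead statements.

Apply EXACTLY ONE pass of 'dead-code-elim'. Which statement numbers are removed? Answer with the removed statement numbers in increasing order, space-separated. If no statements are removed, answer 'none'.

Answer: 1 2 4 5

Derivation:
Backward liveness scan:
Stmt 1 'z = 7': DEAD (z not in live set [])
Stmt 2 'b = z': DEAD (b not in live set [])
Stmt 3 'c = 1 - 1': KEEP (c is live); live-in = []
Stmt 4 'd = 5 - z': DEAD (d not in live set ['c'])
Stmt 5 'v = 2': DEAD (v not in live set ['c'])
Stmt 6 'return c': KEEP (return); live-in = ['c']
Removed statement numbers: [1, 2, 4, 5]
Surviving IR:
  c = 1 - 1
  return c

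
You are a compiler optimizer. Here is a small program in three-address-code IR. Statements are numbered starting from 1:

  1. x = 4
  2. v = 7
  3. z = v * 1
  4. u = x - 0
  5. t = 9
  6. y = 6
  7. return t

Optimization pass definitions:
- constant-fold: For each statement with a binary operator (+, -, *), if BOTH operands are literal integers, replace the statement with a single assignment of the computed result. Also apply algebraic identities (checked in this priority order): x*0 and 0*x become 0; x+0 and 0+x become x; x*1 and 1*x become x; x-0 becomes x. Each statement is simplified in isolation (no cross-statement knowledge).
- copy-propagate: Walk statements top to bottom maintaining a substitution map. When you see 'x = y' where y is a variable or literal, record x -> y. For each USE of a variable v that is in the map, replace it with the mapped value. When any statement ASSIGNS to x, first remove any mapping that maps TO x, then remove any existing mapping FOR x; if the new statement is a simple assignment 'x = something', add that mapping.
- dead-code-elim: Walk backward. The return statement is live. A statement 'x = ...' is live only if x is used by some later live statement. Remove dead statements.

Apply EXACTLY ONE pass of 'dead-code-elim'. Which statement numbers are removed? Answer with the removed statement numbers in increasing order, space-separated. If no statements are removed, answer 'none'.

Answer: 1 2 3 4 6

Derivation:
Backward liveness scan:
Stmt 1 'x = 4': DEAD (x not in live set [])
Stmt 2 'v = 7': DEAD (v not in live set [])
Stmt 3 'z = v * 1': DEAD (z not in live set [])
Stmt 4 'u = x - 0': DEAD (u not in live set [])
Stmt 5 't = 9': KEEP (t is live); live-in = []
Stmt 6 'y = 6': DEAD (y not in live set ['t'])
Stmt 7 'return t': KEEP (return); live-in = ['t']
Removed statement numbers: [1, 2, 3, 4, 6]
Surviving IR:
  t = 9
  return t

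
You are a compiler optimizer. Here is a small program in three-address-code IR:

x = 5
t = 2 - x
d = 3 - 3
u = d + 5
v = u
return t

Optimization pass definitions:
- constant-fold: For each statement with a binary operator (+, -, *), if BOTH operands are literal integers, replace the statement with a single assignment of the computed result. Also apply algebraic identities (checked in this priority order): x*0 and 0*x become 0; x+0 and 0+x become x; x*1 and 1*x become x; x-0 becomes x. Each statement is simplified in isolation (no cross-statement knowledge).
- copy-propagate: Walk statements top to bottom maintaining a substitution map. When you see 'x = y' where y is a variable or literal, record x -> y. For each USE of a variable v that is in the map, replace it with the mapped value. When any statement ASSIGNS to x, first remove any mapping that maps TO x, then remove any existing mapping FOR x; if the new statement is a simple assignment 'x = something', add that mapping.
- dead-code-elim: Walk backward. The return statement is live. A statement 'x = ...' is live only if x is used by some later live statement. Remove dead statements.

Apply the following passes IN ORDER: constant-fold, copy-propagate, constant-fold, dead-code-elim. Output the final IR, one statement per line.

Initial IR:
  x = 5
  t = 2 - x
  d = 3 - 3
  u = d + 5
  v = u
  return t
After constant-fold (6 stmts):
  x = 5
  t = 2 - x
  d = 0
  u = d + 5
  v = u
  return t
After copy-propagate (6 stmts):
  x = 5
  t = 2 - 5
  d = 0
  u = 0 + 5
  v = u
  return t
After constant-fold (6 stmts):
  x = 5
  t = -3
  d = 0
  u = 5
  v = u
  return t
After dead-code-elim (2 stmts):
  t = -3
  return t

Answer: t = -3
return t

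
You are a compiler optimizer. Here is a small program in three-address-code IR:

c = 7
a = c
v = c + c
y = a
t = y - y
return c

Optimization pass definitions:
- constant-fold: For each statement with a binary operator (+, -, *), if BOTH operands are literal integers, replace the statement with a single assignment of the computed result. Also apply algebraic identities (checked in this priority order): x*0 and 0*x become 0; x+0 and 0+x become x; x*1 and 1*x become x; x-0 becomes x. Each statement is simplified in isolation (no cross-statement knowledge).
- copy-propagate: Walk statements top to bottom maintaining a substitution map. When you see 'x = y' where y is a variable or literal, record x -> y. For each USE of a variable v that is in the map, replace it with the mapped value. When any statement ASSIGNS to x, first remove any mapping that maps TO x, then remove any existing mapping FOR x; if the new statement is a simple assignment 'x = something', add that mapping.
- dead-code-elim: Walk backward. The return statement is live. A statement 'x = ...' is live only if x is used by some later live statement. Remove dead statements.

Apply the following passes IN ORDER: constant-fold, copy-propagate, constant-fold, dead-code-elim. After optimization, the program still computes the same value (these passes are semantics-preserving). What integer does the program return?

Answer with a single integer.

Initial IR:
  c = 7
  a = c
  v = c + c
  y = a
  t = y - y
  return c
After constant-fold (6 stmts):
  c = 7
  a = c
  v = c + c
  y = a
  t = y - y
  return c
After copy-propagate (6 stmts):
  c = 7
  a = 7
  v = 7 + 7
  y = 7
  t = 7 - 7
  return 7
After constant-fold (6 stmts):
  c = 7
  a = 7
  v = 14
  y = 7
  t = 0
  return 7
After dead-code-elim (1 stmts):
  return 7
Evaluate:
  c = 7  =>  c = 7
  a = c  =>  a = 7
  v = c + c  =>  v = 14
  y = a  =>  y = 7
  t = y - y  =>  t = 0
  return c = 7

Answer: 7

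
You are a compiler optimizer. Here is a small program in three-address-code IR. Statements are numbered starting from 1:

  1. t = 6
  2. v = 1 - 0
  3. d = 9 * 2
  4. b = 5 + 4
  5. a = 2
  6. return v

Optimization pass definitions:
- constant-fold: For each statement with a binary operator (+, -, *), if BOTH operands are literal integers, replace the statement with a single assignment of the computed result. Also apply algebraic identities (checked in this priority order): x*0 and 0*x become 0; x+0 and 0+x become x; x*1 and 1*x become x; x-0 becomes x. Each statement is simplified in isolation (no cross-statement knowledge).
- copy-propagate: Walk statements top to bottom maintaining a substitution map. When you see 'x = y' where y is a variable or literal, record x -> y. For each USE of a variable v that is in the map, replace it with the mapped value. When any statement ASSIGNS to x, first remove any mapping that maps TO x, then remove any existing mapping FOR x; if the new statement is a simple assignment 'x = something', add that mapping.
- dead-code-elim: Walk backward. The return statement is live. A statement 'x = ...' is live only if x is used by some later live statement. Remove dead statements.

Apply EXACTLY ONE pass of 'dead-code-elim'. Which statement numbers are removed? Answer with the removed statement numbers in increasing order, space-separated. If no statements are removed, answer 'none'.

Backward liveness scan:
Stmt 1 't = 6': DEAD (t not in live set [])
Stmt 2 'v = 1 - 0': KEEP (v is live); live-in = []
Stmt 3 'd = 9 * 2': DEAD (d not in live set ['v'])
Stmt 4 'b = 5 + 4': DEAD (b not in live set ['v'])
Stmt 5 'a = 2': DEAD (a not in live set ['v'])
Stmt 6 'return v': KEEP (return); live-in = ['v']
Removed statement numbers: [1, 3, 4, 5]
Surviving IR:
  v = 1 - 0
  return v

Answer: 1 3 4 5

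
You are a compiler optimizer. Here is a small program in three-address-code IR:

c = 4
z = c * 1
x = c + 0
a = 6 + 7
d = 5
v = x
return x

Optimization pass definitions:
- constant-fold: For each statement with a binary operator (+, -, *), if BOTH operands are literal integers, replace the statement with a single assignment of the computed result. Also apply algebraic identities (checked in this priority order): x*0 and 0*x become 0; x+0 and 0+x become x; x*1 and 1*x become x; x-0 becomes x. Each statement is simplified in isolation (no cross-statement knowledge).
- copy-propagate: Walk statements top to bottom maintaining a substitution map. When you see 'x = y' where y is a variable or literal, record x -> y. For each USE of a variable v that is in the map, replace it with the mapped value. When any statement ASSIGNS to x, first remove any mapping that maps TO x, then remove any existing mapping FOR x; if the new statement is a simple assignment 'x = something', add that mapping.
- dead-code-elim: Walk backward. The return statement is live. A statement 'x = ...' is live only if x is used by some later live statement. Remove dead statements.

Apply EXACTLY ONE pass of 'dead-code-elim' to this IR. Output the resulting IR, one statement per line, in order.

Applying dead-code-elim statement-by-statement:
  [7] return x  -> KEEP (return); live=['x']
  [6] v = x  -> DEAD (v not live)
  [5] d = 5  -> DEAD (d not live)
  [4] a = 6 + 7  -> DEAD (a not live)
  [3] x = c + 0  -> KEEP; live=['c']
  [2] z = c * 1  -> DEAD (z not live)
  [1] c = 4  -> KEEP; live=[]
Result (3 stmts):
  c = 4
  x = c + 0
  return x

Answer: c = 4
x = c + 0
return x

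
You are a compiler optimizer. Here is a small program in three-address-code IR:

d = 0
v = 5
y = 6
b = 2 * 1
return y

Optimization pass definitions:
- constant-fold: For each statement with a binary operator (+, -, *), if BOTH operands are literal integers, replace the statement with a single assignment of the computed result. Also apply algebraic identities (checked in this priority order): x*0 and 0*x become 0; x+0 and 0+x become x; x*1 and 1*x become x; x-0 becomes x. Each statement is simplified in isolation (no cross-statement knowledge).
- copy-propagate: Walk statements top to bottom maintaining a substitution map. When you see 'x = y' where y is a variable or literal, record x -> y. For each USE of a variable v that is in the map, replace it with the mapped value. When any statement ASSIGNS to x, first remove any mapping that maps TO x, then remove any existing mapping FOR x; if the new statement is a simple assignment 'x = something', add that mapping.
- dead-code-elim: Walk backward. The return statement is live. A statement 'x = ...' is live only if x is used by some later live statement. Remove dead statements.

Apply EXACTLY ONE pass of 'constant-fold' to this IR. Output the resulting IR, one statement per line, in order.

Answer: d = 0
v = 5
y = 6
b = 2
return y

Derivation:
Applying constant-fold statement-by-statement:
  [1] d = 0  (unchanged)
  [2] v = 5  (unchanged)
  [3] y = 6  (unchanged)
  [4] b = 2 * 1  -> b = 2
  [5] return y  (unchanged)
Result (5 stmts):
  d = 0
  v = 5
  y = 6
  b = 2
  return y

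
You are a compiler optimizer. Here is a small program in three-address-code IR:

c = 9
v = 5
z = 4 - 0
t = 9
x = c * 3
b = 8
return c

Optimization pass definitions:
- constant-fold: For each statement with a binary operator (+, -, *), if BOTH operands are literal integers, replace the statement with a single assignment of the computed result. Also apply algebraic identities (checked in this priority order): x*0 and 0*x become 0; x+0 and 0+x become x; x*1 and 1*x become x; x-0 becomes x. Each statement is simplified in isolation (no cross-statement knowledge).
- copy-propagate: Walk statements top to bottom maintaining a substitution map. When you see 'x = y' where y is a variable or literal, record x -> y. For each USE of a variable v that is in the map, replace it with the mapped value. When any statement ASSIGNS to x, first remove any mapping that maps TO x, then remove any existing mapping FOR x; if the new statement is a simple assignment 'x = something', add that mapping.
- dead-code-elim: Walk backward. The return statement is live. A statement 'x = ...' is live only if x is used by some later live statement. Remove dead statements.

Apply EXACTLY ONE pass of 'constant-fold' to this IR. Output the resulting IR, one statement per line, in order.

Applying constant-fold statement-by-statement:
  [1] c = 9  (unchanged)
  [2] v = 5  (unchanged)
  [3] z = 4 - 0  -> z = 4
  [4] t = 9  (unchanged)
  [5] x = c * 3  (unchanged)
  [6] b = 8  (unchanged)
  [7] return c  (unchanged)
Result (7 stmts):
  c = 9
  v = 5
  z = 4
  t = 9
  x = c * 3
  b = 8
  return c

Answer: c = 9
v = 5
z = 4
t = 9
x = c * 3
b = 8
return c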